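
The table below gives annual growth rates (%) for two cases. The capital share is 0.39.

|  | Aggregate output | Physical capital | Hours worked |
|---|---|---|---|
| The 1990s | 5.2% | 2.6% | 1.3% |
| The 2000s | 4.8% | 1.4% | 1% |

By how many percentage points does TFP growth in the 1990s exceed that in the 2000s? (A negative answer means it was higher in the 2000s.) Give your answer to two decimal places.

Labor's share = 1 − 0.39 = 0.61.
The 1990s: TFP = 5.2 − 1.014 − 0.793 = 3.393%.
The 2000s: TFP = 4.8 − 0.546 − 0.61 = 3.644%.
Difference = 3.393 − (3.644) = -0.251 pp.

-0.25 percentage points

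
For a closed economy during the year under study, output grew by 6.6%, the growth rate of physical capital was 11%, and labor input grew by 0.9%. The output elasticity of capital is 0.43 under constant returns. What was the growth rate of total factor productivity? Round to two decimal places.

Total factor productivity growth was 1.36%.

Labor's share = 1 − 0.43 = 0.57.
Physical capital: 0.43 × 11 = 4.73 pp.
Labor input: 0.57 × 0.9 = 0.513 pp.
TFP growth = 6.6 − 5.243 = 1.357%.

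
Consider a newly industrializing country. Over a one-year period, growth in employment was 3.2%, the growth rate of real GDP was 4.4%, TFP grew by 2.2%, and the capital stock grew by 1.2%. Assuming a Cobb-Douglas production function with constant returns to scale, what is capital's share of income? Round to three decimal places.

α = 0.500

gY = gA + α·gK + (1−α)·gL, so gY − gA − gL = α(gK − gL).
4.4 − 2.2 − 3.2 = α × (1.2 − 3.2).
-1 = -2 α, so α = 0.5.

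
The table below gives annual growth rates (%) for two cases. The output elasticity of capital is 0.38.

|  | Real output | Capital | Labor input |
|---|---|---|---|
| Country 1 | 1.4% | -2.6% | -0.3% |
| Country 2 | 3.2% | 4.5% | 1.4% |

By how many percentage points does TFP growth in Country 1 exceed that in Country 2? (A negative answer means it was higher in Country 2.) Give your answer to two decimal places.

1.95 percentage points

Labor's share = 1 − 0.38 = 0.62.
Country 1: TFP = 1.4 + 0.988 + 0.186 = 2.574%.
Country 2: TFP = 3.2 − 1.71 − 0.868 = 0.622%.
Difference = 2.574 − (0.622) = 1.952 pp.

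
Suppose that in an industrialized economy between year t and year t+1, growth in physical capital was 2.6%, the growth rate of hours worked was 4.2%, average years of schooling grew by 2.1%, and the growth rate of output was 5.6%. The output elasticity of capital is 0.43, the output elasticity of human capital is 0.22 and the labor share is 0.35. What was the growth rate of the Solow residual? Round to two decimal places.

Labor's share = 1 − 0.43 − 0.22 = 0.35.
Physical capital: 0.43 × 2.6 = 1.118 pp.
Average years of schooling: 0.22 × 2.1 = 0.462 pp.
Hours worked: 0.35 × 4.2 = 1.47 pp.
TFP growth = 5.6 − 3.05 = 2.55%.

2.55%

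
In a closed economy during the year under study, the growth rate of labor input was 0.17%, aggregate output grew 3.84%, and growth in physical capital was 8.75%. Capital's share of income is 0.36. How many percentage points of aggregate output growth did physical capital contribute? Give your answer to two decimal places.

3.15 percentage points

Contribution = share × growth = 0.36 × 8.75 = 3.15 pp.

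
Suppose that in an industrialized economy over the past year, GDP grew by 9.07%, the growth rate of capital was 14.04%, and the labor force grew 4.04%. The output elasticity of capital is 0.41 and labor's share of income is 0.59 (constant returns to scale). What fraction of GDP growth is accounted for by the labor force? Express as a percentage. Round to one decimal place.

Labor's share = 1 − 0.41 = 0.59.
The labor force contributed 0.59 × 4.04 = 2.3836 pp.
Share of growth = 2.3836 / 9.07 × 100 = 26.28%.

The labor force accounted for 26.3% of growth.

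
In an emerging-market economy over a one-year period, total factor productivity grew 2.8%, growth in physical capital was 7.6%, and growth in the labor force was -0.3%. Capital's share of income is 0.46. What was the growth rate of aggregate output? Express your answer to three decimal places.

6.134%

Labor's share = 1 − 0.46 = 0.54.
Physical capital: 0.46 × 7.6 = 3.496 pp.
The labor force: 0.54 × (-0.3) = -0.162 pp.
Output growth = 2.8 + 3.334 = 6.134%.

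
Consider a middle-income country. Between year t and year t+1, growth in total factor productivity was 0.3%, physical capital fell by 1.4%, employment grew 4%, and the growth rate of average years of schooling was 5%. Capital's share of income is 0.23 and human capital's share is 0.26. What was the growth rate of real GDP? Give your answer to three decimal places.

3.318%

Labor's share = 1 − 0.23 − 0.26 = 0.51.
Physical capital: 0.23 × (-1.4) = -0.322 pp.
Average years of schooling: 0.26 × 5 = 1.3 pp.
Employment: 0.51 × 4 = 2.04 pp.
Output growth = 0.3 + 3.018 = 3.318%.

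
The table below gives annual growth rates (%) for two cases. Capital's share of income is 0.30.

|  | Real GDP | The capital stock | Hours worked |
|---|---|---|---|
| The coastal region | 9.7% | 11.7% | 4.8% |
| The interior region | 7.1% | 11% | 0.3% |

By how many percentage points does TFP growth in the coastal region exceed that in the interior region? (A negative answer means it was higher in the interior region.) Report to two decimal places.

Labor's share = 1 − 0.3 = 0.7.
The coastal region: TFP = 9.7 − 3.51 − 3.36 = 2.83%.
The interior region: TFP = 7.1 − 3.3 − 0.21 = 3.59%.
Difference = 2.83 − (3.59) = -0.76 pp.

-0.76 percentage points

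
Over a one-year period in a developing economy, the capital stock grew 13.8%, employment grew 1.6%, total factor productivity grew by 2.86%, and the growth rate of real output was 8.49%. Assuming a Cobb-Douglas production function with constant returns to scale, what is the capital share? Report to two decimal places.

0.33

gY = gA + α·gK + (1−α)·gL, so gY − gA − gL = α(gK − gL).
8.49 − 2.86 − 1.6 = α × (13.8 − 1.6).
4.03 = 12.2 α, so α = 0.3303.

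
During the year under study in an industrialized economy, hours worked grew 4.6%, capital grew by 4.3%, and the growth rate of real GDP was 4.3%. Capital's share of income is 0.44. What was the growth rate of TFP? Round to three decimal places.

Labor's share = 1 − 0.44 = 0.56.
Capital: 0.44 × 4.3 = 1.892 pp.
Hours worked: 0.56 × 4.6 = 2.576 pp.
TFP growth = 4.3 − 4.468 = -0.168%.

-0.168%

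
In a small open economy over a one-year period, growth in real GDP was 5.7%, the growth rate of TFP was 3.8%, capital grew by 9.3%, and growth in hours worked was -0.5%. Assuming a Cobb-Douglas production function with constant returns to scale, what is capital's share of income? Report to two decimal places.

gY = gA + α·gK + (1−α)·gL, so gY − gA − gL = α(gK − gL).
5.7 − 3.8 + 0.5 = α × (9.3 − (-0.5)).
2.4 = 9.8 α, so α = 0.2449.

0.24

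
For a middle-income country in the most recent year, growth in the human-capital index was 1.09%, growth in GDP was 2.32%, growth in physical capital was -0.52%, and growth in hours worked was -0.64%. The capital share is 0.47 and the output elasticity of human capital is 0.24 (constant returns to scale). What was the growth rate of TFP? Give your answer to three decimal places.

Labor's share = 1 − 0.47 − 0.24 = 0.29.
Physical capital: 0.47 × (-0.52) = -0.2444 pp.
The human-capital index: 0.24 × 1.09 = 0.2616 pp.
Hours worked: 0.29 × (-0.64) = -0.1856 pp.
TFP growth = 2.32 + 0.1684 = 2.4884%.

2.488%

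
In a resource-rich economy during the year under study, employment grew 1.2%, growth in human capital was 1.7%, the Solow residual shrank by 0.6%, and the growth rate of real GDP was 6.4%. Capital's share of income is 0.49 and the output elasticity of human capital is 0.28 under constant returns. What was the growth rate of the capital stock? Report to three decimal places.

Labor's share = 1 − 0.49 − 0.28 = 0.23.
gY = gA + 0.28×1.7 + 0.23×1.2 + 0.49×g.
0.49×g = 6.4 + 0.6 − 0.752 = 6.248.
g = 6.248 / 0.49 = 12.75102%.

12.751%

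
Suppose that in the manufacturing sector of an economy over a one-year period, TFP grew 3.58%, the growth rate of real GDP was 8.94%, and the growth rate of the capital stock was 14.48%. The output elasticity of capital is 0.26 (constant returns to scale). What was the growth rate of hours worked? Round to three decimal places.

Hours worked grew 2.156%.

Labor's share = 1 − 0.26 = 0.74.
gY = gA + 0.26×14.48 + 0.74×g.
0.74×g = 8.94 − 3.58 − 3.7648 = 1.5952.
g = 1.5952 / 0.74 = 2.15568%.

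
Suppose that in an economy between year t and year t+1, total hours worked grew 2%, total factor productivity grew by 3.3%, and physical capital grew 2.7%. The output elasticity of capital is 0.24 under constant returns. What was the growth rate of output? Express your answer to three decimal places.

Output grew 5.468%.

Labor's share = 1 − 0.24 = 0.76.
Physical capital: 0.24 × 2.7 = 0.648 pp.
Total hours worked: 0.76 × 2 = 1.52 pp.
Output growth = 3.3 + 2.168 = 5.468%.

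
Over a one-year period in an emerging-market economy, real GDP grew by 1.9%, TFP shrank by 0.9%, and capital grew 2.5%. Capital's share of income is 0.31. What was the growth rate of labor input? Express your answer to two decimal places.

2.93%

Labor's share = 1 − 0.31 = 0.69.
gY = gA + 0.31×2.5 + 0.69×g.
0.69×g = 1.9 + 0.9 − 0.775 = 2.025.
g = 2.025 / 0.69 = 2.9348%.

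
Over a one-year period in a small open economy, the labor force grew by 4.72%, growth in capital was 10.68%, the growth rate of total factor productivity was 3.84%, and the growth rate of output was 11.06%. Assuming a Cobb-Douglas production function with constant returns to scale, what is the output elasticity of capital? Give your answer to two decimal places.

gY = gA + α·gK + (1−α)·gL, so gY − gA − gL = α(gK − gL).
11.06 − 3.84 − 4.72 = α × (10.68 − 4.72).
2.5 = 5.96 α, so α = 0.4195.

0.42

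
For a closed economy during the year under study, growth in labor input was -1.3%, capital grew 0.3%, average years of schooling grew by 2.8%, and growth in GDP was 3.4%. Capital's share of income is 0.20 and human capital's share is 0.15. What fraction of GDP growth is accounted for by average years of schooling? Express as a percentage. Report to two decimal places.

Average years of schooling contributed 0.15 × 2.8 = 0.42 pp.
Share of growth = 0.42 / 3.4 × 100 = 12.3529%.

12.35%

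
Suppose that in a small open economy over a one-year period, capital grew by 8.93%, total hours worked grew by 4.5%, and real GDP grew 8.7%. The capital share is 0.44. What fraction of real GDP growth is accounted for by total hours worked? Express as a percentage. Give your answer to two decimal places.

Labor's share = 1 − 0.44 = 0.56.
Total hours worked contributed 0.56 × 4.5 = 2.52 pp.
Share of growth = 2.52 / 8.7 × 100 = 28.9655%.

Total hours worked accounted for 28.97% of growth.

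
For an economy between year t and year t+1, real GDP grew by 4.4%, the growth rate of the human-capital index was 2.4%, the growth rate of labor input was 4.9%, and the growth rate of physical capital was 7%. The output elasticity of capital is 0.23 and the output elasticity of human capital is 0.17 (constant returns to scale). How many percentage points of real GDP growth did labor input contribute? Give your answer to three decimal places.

2.940

Labor's share = 1 − 0.23 − 0.17 = 0.6.
Contribution = share × growth = 0.6 × 4.9 = 2.94 pp.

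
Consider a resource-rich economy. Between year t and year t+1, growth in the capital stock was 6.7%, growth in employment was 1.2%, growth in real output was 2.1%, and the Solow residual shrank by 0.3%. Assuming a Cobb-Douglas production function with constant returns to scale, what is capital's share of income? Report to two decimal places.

0.22

gY = gA + α·gK + (1−α)·gL, so gY − gA − gL = α(gK − gL).
2.1 + 0.3 − 1.2 = α × (6.7 − 1.2).
1.2 = 5.5 α, so α = 0.2182.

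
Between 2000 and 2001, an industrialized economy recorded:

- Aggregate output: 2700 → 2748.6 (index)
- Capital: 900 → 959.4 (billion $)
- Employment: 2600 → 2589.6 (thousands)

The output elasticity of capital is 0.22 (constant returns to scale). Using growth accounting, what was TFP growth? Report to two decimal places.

Aggregate output growth = (2748.6 − 2700) / 2700 = 1.8%.
Capital growth = (959.4 − 900) / 900 = 6.6%.
Employment growth = (2589.6 − 2600) / 2600 = -0.4%.
Labor's share = 1 − 0.22 = 0.78.
Capital: 0.22 × 6.6 = 1.452 pp.
Employment: 0.78 × (-0.4) = -0.312 pp.
TFP growth = 1.8 − 1.14 = 0.66%.

TFP growth was 0.66%.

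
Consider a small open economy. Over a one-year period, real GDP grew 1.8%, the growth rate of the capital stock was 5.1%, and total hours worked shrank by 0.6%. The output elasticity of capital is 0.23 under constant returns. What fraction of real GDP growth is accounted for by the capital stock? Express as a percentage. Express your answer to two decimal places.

65.17%

The capital stock contributed 0.23 × 5.1 = 1.173 pp.
Share of growth = 1.173 / 1.8 × 100 = 65.1667%.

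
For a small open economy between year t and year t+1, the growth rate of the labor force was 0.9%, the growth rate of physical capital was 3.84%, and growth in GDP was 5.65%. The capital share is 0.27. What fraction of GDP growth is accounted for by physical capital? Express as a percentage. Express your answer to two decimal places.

18.35%

Physical capital contributed 0.27 × 3.84 = 1.0368 pp.
Share of growth = 1.0368 / 5.65 × 100 = 18.3504%.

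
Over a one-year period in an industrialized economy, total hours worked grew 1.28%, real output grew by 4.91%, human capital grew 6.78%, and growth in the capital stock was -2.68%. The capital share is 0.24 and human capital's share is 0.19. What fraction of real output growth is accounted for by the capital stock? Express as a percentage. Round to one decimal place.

-13.1%

The capital stock contributed 0.24 × (-2.68) = -0.6432 pp.
Share of growth = -0.6432 / 4.91 × 100 = -13.1%.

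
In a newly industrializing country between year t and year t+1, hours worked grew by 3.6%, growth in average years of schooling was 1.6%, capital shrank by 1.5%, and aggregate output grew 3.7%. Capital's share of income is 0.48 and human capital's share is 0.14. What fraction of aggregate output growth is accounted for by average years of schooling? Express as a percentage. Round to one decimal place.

Average years of schooling accounted for 6.1% of growth.

Average years of schooling contributed 0.14 × 1.6 = 0.224 pp.
Share of growth = 0.224 / 3.7 × 100 = 6.054%.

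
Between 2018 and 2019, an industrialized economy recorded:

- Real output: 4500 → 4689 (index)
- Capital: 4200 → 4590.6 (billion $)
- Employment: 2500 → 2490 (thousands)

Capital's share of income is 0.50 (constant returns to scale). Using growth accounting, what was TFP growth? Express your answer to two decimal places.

Real output growth = (4689 − 4500) / 4500 = 4.2%.
Capital growth = (4590.6 − 4200) / 4200 = 9.3%.
Employment growth = (2490 − 2500) / 2500 = -0.4%.
Labor's share = 1 − 0.5 = 0.5.
Capital: 0.5 × 9.3 = 4.65 pp.
Employment: 0.5 × (-0.4) = -0.2 pp.
TFP growth = 4.2 − 4.45 = -0.25%.

-0.25%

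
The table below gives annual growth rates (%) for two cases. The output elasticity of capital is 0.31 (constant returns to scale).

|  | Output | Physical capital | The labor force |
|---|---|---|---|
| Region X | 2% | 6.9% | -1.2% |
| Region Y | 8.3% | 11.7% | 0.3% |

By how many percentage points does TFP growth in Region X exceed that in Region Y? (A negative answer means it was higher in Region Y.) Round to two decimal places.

-3.78 percentage points

Labor's share = 1 − 0.31 = 0.69.
Region X: TFP = 2 − 2.139 + 0.828 = 0.689%.
Region Y: TFP = 8.3 − 3.627 − 0.207 = 4.466%.
Difference = 0.689 − (4.466) = -3.777 pp.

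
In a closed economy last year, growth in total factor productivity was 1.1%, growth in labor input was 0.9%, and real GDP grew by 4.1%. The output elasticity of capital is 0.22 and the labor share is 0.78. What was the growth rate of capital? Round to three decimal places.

Labor's share = 1 − 0.22 = 0.78.
gY = gA + 0.78×0.9 + 0.22×g.
0.22×g = 4.1 − 1.1 − 0.702 = 2.298.
g = 2.298 / 0.22 = 10.44545%.

10.445%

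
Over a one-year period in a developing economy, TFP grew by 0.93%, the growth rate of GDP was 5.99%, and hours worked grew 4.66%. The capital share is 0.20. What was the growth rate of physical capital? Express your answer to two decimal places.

6.66%

Labor's share = 1 − 0.2 = 0.8.
gY = gA + 0.8×4.66 + 0.2×g.
0.2×g = 5.99 − 0.93 − 3.728 = 1.332.
g = 1.332 / 0.2 = 6.66%.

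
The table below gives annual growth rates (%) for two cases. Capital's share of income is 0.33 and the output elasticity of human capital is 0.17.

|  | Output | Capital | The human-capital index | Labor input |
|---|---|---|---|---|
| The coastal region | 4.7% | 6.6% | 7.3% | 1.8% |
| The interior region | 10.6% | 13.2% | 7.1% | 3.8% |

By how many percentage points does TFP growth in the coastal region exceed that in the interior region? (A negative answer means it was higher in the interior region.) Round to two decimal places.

-2.76 percentage points

Labor's share = 1 − 0.33 − 0.17 = 0.5.
The coastal region: TFP = 4.7 − 2.178 − 1.241 − 0.9 = 0.381%.
The interior region: TFP = 10.6 − 4.356 − 1.207 − 1.9 = 3.137%.
Difference = 0.381 − (3.137) = -2.756 pp.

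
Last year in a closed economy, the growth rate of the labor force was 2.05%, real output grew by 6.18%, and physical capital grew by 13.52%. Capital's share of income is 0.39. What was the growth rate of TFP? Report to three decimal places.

-0.343%

Labor's share = 1 − 0.39 = 0.61.
Physical capital: 0.39 × 13.52 = 5.2728 pp.
The labor force: 0.61 × 2.05 = 1.2505 pp.
TFP growth = 6.18 − 6.5233 = -0.3433%.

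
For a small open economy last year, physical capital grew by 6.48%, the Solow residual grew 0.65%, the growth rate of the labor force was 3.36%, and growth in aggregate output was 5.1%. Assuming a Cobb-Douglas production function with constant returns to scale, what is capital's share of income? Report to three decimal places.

gY = gA + α·gK + (1−α)·gL, so gY − gA − gL = α(gK − gL).
5.1 − 0.65 − 3.36 = α × (6.48 − 3.36).
1.09 = 3.12 α, so α = 0.34936.

0.349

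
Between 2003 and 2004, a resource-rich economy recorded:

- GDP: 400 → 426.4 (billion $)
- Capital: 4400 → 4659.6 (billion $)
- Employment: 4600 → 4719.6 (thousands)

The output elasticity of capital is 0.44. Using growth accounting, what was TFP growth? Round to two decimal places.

TFP grew 2.55%.

GDP growth = (426.4 − 400) / 400 = 6.6%.
Capital growth = (4659.6 − 4400) / 4400 = 5.9%.
Employment growth = (4719.6 − 4600) / 4600 = 2.6%.
Labor's share = 1 − 0.44 = 0.56.
Capital: 0.44 × 5.9 = 2.596 pp.
Employment: 0.56 × 2.6 = 1.456 pp.
TFP growth = 6.6 − 4.052 = 2.548%.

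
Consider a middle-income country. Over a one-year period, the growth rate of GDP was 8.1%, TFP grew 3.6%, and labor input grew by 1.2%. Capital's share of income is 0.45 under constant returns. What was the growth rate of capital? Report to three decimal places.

8.533%

Labor's share = 1 − 0.45 = 0.55.
gY = gA + 0.55×1.2 + 0.45×g.
0.45×g = 8.1 − 3.6 − 0.66 = 3.84.
g = 3.84 / 0.45 = 8.53333%.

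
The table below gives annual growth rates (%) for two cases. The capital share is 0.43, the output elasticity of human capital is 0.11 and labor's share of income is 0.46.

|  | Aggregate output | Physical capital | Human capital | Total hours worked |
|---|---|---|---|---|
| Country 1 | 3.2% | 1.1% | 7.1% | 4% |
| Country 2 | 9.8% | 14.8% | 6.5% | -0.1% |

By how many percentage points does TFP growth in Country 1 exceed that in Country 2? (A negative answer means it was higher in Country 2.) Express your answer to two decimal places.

Labor's share = 1 − 0.43 − 0.11 = 0.46.
Country 1: TFP = 3.2 − 0.473 − 0.781 − 1.84 = 0.106%.
Country 2: TFP = 9.8 − 6.364 − 0.715 + 0.046 = 2.767%.
Difference = 0.106 − (2.767) = -2.661 pp.

-2.66 percentage points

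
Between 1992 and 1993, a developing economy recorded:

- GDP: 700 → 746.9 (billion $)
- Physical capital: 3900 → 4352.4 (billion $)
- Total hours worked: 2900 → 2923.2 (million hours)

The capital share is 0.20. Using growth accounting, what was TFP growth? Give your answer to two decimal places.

GDP growth = (746.9 − 700) / 700 = 6.7%.
Physical capital growth = (4352.4 − 3900) / 3900 = 11.6%.
Total hours worked growth = (2923.2 − 2900) / 2900 = 0.8%.
Labor's share = 1 − 0.2 = 0.8.
Physical capital: 0.2 × 11.6 = 2.32 pp.
Total hours worked: 0.8 × 0.8 = 0.64 pp.
TFP growth = 6.7 − 2.96 = 3.74%.

TFP grew 3.74%.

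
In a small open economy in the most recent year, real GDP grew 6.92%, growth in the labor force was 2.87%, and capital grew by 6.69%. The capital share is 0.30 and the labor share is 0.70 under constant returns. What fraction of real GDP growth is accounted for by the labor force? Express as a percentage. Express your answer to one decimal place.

29.0%

Labor's share = 1 − 0.3 = 0.7.
The labor force contributed 0.7 × 2.87 = 2.009 pp.
Share of growth = 2.009 / 6.92 × 100 = 29.032%.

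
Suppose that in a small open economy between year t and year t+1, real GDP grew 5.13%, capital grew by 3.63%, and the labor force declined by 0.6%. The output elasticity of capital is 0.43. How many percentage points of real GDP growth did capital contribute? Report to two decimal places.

1.56

Contribution = share × growth = 0.43 × 3.63 = 1.5609 pp.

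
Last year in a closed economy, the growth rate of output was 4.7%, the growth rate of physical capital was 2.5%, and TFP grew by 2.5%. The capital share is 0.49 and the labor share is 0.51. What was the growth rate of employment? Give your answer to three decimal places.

Labor's share = 1 − 0.49 = 0.51.
gY = gA + 0.49×2.5 + 0.51×g.
0.51×g = 4.7 − 2.5 − 1.225 = 0.975.
g = 0.975 / 0.51 = 1.91176%.

Employment grew 1.912%.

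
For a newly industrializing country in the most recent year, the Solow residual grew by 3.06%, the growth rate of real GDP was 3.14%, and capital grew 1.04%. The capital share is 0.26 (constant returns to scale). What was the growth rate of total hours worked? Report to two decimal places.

-0.26%

Labor's share = 1 − 0.26 = 0.74.
gY = gA + 0.26×1.04 + 0.74×g.
0.74×g = 3.14 − 3.06 − 0.2704 = -0.1904.
g = -0.1904 / 0.74 = -0.2573%.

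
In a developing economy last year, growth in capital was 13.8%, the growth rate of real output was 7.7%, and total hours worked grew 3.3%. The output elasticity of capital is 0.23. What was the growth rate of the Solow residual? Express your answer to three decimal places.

1.985%

Labor's share = 1 − 0.23 = 0.77.
Capital: 0.23 × 13.8 = 3.174 pp.
Total hours worked: 0.77 × 3.3 = 2.541 pp.
TFP growth = 7.7 − 5.715 = 1.985%.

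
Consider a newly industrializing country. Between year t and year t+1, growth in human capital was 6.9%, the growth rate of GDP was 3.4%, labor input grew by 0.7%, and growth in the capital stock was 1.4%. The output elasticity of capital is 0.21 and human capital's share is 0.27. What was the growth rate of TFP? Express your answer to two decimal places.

0.88%

Labor's share = 1 − 0.21 − 0.27 = 0.52.
The capital stock: 0.21 × 1.4 = 0.294 pp.
Human capital: 0.27 × 6.9 = 1.863 pp.
Labor input: 0.52 × 0.7 = 0.364 pp.
TFP growth = 3.4 − 2.521 = 0.879%.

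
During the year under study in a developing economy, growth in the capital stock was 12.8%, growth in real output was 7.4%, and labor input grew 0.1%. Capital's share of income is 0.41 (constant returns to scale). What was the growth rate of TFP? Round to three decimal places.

TFP growth was 2.093%.

Labor's share = 1 − 0.41 = 0.59.
The capital stock: 0.41 × 12.8 = 5.248 pp.
Labor input: 0.59 × 0.1 = 0.059 pp.
TFP growth = 7.4 − 5.307 = 2.093%.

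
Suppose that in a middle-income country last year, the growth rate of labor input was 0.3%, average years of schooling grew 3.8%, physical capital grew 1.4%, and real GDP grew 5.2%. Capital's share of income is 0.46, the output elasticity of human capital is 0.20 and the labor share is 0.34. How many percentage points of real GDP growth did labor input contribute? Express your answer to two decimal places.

Labor's share = 1 − 0.46 − 0.2 = 0.34.
Contribution = share × growth = 0.34 × 0.3 = 0.102 pp.

0.10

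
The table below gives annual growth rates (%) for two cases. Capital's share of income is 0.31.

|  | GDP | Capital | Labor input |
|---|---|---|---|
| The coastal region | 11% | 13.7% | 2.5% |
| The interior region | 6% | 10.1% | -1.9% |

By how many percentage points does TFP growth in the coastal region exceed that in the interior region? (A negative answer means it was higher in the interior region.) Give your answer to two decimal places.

0.85 percentage points

Labor's share = 1 − 0.31 = 0.69.
The coastal region: TFP = 11 − 4.247 − 1.725 = 5.028%.
The interior region: TFP = 6 − 3.131 + 1.311 = 4.18%.
Difference = 5.028 − (4.18) = 0.848 pp.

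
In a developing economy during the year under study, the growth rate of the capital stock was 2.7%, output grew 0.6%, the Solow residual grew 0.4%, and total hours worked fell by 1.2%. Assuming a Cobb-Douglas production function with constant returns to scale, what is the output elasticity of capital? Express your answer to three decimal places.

The output elasticity of capital is 0.359.

gY = gA + α·gK + (1−α)·gL, so gY − gA − gL = α(gK − gL).
0.6 − 0.4 + 1.2 = α × (2.7 − (-1.2)).
1.4 = 3.9 α, so α = 0.35897.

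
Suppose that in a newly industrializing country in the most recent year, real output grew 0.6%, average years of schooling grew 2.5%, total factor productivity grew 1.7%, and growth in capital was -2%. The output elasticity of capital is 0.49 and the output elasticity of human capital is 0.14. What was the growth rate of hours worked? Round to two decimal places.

Labor's share = 1 − 0.49 − 0.14 = 0.37.
gY = gA + 0.49×(-2) + 0.14×2.5 + 0.37×g.
0.37×g = 0.6 − 1.7 + 0.63 = -0.47.
g = -0.47 / 0.37 = -1.2703%.

-1.27%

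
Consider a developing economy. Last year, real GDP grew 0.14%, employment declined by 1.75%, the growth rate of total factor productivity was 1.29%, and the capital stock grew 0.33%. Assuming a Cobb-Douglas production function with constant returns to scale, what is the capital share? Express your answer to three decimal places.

gY = gA + α·gK + (1−α)·gL, so gY − gA − gL = α(gK − gL).
0.14 − 1.29 + 1.75 = α × (0.33 − (-1.75)).
0.6 = 2.08 α, so α = 0.28846.

0.288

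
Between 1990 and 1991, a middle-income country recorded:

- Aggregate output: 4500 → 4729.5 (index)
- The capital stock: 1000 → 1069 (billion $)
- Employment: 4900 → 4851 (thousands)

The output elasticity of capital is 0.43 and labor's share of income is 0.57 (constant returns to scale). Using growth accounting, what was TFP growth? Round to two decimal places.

TFP grew 2.70%.

Aggregate output growth = (4729.5 − 4500) / 4500 = 5.1%.
The capital stock growth = (1069 − 1000) / 1000 = 6.9%.
Employment growth = (4851 − 4900) / 4900 = -1%.
Labor's share = 1 − 0.43 = 0.57.
The capital stock: 0.43 × 6.9 = 2.967 pp.
Employment: 0.57 × (-1) = -0.57 pp.
TFP growth = 5.1 − 2.397 = 2.703%.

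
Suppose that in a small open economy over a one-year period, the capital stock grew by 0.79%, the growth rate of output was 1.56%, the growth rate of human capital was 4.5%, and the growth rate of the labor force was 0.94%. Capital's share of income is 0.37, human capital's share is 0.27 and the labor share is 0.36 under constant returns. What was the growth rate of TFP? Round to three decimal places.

-0.286%

Labor's share = 1 − 0.37 − 0.27 = 0.36.
The capital stock: 0.37 × 0.79 = 0.2923 pp.
Human capital: 0.27 × 4.5 = 1.215 pp.
The labor force: 0.36 × 0.94 = 0.3384 pp.
TFP growth = 1.56 − 1.8457 = -0.2857%.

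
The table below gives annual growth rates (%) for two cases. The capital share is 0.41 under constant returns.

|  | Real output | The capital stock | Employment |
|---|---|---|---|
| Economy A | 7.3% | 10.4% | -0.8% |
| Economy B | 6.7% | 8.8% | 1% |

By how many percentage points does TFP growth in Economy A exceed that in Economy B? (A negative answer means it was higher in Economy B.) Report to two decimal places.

Labor's share = 1 − 0.41 = 0.59.
Economy A: TFP = 7.3 − 4.264 + 0.472 = 3.508%.
Economy B: TFP = 6.7 − 3.608 − 0.59 = 2.502%.
Difference = 3.508 − (2.502) = 1.006 pp.

1.01 percentage points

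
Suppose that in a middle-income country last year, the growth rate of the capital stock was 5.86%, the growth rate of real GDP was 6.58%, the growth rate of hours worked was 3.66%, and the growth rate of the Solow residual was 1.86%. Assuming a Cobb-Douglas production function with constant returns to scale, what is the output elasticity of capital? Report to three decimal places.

α = 0.482

gY = gA + α·gK + (1−α)·gL, so gY − gA − gL = α(gK − gL).
6.58 − 1.86 − 3.66 = α × (5.86 − 3.66).
1.06 = 2.2 α, so α = 0.48182.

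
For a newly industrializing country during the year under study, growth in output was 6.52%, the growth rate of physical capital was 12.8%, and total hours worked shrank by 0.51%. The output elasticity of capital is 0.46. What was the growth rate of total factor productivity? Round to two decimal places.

Labor's share = 1 − 0.46 = 0.54.
Physical capital: 0.46 × 12.8 = 5.888 pp.
Total hours worked: 0.54 × (-0.51) = -0.2754 pp.
TFP growth = 6.52 − 5.6126 = 0.9074%.

0.91%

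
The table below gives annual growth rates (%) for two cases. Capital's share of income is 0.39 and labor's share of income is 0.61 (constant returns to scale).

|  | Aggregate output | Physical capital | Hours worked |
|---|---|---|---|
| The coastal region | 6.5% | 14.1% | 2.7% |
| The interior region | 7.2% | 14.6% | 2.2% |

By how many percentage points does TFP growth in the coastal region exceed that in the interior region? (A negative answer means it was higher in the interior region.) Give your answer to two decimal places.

Labor's share = 1 − 0.39 = 0.61.
The coastal region: TFP = 6.5 − 5.499 − 1.647 = -0.646%.
The interior region: TFP = 7.2 − 5.694 − 1.342 = 0.164%.
Difference = -0.646 − (0.164) = -0.81 pp.

-0.81 percentage points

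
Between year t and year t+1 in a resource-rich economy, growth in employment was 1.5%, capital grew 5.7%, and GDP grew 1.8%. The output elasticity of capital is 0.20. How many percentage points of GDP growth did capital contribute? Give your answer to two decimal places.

Contribution = share × growth = 0.2 × 5.7 = 1.14 pp.

1.14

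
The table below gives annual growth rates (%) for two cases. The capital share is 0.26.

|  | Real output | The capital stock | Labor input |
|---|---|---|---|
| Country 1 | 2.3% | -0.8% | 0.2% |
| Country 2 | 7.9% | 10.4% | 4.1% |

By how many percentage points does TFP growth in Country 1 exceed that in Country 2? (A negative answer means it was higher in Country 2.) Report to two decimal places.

Labor's share = 1 − 0.26 = 0.74.
Country 1: TFP = 2.3 + 0.208 − 0.148 = 2.36%.
Country 2: TFP = 7.9 − 2.704 − 3.034 = 2.162%.
Difference = 2.36 − (2.162) = 0.198 pp.

0.20 percentage points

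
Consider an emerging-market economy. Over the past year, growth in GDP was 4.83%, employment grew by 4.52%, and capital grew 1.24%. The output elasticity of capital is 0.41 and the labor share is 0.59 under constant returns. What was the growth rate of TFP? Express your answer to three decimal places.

1.655%

Labor's share = 1 − 0.41 = 0.59.
Capital: 0.41 × 1.24 = 0.5084 pp.
Employment: 0.59 × 4.52 = 2.6668 pp.
TFP growth = 4.83 − 3.1752 = 1.6548%.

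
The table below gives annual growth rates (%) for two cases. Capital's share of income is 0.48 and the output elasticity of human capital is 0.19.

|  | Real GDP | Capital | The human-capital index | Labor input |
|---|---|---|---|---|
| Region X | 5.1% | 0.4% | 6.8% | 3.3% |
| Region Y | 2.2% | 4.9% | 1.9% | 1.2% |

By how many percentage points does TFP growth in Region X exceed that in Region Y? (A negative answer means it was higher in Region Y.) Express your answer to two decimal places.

3.44 percentage points

Labor's share = 1 − 0.48 − 0.19 = 0.33.
Region X: TFP = 5.1 − 0.192 − 1.292 − 1.089 = 2.527%.
Region Y: TFP = 2.2 − 2.352 − 0.361 − 0.396 = -0.909%.
Difference = 2.527 − (-0.909) = 3.436 pp.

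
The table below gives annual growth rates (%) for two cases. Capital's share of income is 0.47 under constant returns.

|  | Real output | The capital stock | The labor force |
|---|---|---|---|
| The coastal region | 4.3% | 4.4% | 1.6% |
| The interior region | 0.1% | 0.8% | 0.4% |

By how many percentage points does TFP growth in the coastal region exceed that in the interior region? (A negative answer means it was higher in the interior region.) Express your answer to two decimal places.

1.87 percentage points

Labor's share = 1 − 0.47 = 0.53.
The coastal region: TFP = 4.3 − 2.068 − 0.848 = 1.384%.
The interior region: TFP = 0.1 − 0.376 − 0.212 = -0.488%.
Difference = 1.384 − (-0.488) = 1.872 pp.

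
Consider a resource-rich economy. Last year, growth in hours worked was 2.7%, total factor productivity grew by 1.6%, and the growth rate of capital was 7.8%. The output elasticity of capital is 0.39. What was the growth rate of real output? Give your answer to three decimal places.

Real output growth was 6.289%.

Labor's share = 1 − 0.39 = 0.61.
Capital: 0.39 × 7.8 = 3.042 pp.
Hours worked: 0.61 × 2.7 = 1.647 pp.
Output growth = 1.6 + 4.689 = 6.289%.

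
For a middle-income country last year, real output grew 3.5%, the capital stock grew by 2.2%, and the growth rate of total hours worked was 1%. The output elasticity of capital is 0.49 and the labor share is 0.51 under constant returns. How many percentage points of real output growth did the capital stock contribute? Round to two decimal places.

Contribution = share × growth = 0.49 × 2.2 = 1.078 pp.

1.08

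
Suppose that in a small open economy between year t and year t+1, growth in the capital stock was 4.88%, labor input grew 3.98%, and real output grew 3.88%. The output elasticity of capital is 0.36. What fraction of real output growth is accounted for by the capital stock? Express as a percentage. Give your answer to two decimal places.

The capital stock contributed 0.36 × 4.88 = 1.7568 pp.
Share of growth = 1.7568 / 3.88 × 100 = 45.2784%.

45.28%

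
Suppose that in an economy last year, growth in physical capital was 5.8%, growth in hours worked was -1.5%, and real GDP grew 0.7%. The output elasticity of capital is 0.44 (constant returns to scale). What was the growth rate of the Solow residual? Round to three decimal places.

-1.012%

Labor's share = 1 − 0.44 = 0.56.
Physical capital: 0.44 × 5.8 = 2.552 pp.
Hours worked: 0.56 × (-1.5) = -0.84 pp.
TFP growth = 0.7 − 1.712 = -1.012%.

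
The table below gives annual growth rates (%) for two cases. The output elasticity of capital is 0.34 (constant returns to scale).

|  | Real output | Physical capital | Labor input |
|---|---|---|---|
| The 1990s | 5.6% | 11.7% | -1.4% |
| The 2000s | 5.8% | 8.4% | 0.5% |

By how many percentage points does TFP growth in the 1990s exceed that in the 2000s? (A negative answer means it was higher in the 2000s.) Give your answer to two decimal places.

Labor's share = 1 − 0.34 = 0.66.
The 1990s: TFP = 5.6 − 3.978 + 0.924 = 2.546%.
The 2000s: TFP = 5.8 − 2.856 − 0.33 = 2.614%.
Difference = 2.546 − (2.614) = -0.068 pp.

-0.07 percentage points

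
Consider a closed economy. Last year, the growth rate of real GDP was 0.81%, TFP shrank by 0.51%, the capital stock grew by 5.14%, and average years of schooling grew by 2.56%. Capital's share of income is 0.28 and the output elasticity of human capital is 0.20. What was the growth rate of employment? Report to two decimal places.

-1.21%

Labor's share = 1 − 0.28 − 0.2 = 0.52.
gY = gA + 0.28×5.14 + 0.2×2.56 + 0.52×g.
0.52×g = 0.81 + 0.51 − 1.9512 = -0.6312.
g = -0.6312 / 0.52 = -1.2138%.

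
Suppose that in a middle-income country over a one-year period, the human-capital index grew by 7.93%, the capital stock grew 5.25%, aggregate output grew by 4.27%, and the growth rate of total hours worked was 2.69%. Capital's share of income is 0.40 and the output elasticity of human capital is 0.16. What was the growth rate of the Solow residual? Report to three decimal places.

-0.282%

Labor's share = 1 − 0.4 − 0.16 = 0.44.
The capital stock: 0.4 × 5.25 = 2.1 pp.
The human-capital index: 0.16 × 7.93 = 1.2688 pp.
Total hours worked: 0.44 × 2.69 = 1.1836 pp.
TFP growth = 4.27 − 4.5524 = -0.2824%.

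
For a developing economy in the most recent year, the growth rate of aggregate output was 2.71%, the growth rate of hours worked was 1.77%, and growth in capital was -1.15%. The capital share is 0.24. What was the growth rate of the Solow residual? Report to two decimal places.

The Solow residual growth was 1.64%.

Labor's share = 1 − 0.24 = 0.76.
Capital: 0.24 × (-1.15) = -0.276 pp.
Hours worked: 0.76 × 1.77 = 1.3452 pp.
TFP growth = 2.71 − 1.0692 = 1.6408%.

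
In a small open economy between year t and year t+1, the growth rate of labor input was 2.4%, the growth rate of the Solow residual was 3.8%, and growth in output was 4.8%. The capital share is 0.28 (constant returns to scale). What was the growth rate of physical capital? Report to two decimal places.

Labor's share = 1 − 0.28 = 0.72.
gY = gA + 0.72×2.4 + 0.28×g.
0.28×g = 4.8 − 3.8 − 1.728 = -0.728.
g = -0.728 / 0.28 = -2.6%.

-2.60%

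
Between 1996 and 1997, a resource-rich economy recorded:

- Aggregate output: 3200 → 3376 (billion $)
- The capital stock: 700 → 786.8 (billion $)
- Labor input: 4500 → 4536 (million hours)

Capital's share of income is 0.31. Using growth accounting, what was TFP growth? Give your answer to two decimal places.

Aggregate output growth = (3376 − 3200) / 3200 = 5.5%.
The capital stock growth = (786.8 − 700) / 700 = 12.4%.
Labor input growth = (4536 − 4500) / 4500 = 0.8%.
Labor's share = 1 − 0.31 = 0.69.
The capital stock: 0.31 × 12.4 = 3.844 pp.
Labor input: 0.69 × 0.8 = 0.552 pp.
TFP growth = 5.5 − 4.396 = 1.104%.

1.10%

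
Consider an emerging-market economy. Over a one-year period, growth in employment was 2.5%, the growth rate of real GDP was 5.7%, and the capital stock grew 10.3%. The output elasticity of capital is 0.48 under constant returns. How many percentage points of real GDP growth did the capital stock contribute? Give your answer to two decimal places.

4.94 pp

Contribution = share × growth = 0.48 × 10.3 = 4.944 pp.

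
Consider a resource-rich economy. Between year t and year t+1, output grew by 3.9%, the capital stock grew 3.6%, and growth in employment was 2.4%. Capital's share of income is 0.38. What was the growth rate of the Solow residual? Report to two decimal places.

The Solow residual growth was 1.04%.

Labor's share = 1 − 0.38 = 0.62.
The capital stock: 0.38 × 3.6 = 1.368 pp.
Employment: 0.62 × 2.4 = 1.488 pp.
TFP growth = 3.9 − 2.856 = 1.044%.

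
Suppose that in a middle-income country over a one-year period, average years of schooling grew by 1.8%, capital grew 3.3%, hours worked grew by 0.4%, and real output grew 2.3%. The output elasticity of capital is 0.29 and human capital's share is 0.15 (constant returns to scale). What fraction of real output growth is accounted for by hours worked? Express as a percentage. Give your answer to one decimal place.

Labor's share = 1 − 0.29 − 0.15 = 0.56.
Hours worked contributed 0.56 × 0.4 = 0.224 pp.
Share of growth = 0.224 / 2.3 × 100 = 9.739%.

9.7%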